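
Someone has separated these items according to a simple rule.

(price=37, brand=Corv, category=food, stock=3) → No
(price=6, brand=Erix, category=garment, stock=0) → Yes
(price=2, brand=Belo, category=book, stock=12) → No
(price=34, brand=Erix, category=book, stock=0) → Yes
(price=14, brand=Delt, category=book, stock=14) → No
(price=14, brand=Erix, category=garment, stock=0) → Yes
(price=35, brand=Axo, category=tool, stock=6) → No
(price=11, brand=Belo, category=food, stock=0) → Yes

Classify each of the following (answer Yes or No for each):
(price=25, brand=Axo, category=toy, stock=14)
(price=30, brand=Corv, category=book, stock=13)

No, No

One predicate separates the groups cleanly: stock = 0.
(price=25, brand=Axo, category=toy, stock=14): No (stock = 14). (price=30, brand=Corv, category=book, stock=13): No (stock = 13).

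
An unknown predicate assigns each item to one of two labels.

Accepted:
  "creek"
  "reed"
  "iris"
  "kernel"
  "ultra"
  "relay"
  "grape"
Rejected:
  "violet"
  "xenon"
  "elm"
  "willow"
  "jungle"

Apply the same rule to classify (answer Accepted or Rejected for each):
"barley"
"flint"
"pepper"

Accepted, Rejected, Accepted

One predicate separates the groups cleanly: contains 'r'.
Accepted: "barley", since has 'r'. Rejected: "flint", since no 'r'. Accepted: "pepper", since has 'r'.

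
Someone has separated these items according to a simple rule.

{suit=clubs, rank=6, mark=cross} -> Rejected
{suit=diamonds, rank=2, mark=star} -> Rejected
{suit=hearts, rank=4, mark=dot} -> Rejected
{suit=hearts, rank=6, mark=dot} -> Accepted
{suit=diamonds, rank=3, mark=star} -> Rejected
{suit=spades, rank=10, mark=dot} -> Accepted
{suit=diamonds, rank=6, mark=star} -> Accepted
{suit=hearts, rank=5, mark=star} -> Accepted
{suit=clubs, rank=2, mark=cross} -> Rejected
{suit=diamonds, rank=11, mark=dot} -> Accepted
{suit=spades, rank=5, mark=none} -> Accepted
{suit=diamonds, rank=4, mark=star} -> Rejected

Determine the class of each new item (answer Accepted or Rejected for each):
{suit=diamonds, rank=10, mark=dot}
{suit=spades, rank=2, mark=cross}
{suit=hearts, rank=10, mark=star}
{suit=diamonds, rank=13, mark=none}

Accepted, Rejected, Accepted, Accepted

'Accepted' ⟺ mark is not cross AND rank ≥ 5.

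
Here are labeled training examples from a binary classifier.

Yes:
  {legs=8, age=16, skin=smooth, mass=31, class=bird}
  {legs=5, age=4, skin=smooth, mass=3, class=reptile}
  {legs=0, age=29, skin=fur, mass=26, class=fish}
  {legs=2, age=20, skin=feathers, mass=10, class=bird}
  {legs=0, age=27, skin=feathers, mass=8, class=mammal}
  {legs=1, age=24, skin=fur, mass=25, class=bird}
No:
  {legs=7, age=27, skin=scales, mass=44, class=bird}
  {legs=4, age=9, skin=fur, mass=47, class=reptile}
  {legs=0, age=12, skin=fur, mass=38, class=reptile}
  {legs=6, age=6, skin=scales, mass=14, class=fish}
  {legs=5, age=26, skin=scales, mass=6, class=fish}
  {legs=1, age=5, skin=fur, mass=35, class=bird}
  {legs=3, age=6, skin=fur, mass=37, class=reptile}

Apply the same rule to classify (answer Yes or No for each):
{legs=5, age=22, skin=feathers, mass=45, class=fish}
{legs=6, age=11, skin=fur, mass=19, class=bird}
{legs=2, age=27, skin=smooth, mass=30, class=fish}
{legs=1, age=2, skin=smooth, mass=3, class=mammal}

The simplest hypothesis consistent with all the labels is: skin is not scales AND mass ≤ 31.
{legs=5, age=22, skin=feathers, mass=45, class=fish} — skin is feathers, mass = 45, hence No. {legs=6, age=11, skin=fur, mass=19, class=bird} — skin is fur, mass = 19, hence Yes. {legs=2, age=27, skin=smooth, mass=30, class=fish} — skin is smooth, mass = 30, hence Yes. {legs=1, age=2, skin=smooth, mass=3, class=mammal} — skin is smooth, mass = 3, hence Yes.

No, Yes, Yes, Yes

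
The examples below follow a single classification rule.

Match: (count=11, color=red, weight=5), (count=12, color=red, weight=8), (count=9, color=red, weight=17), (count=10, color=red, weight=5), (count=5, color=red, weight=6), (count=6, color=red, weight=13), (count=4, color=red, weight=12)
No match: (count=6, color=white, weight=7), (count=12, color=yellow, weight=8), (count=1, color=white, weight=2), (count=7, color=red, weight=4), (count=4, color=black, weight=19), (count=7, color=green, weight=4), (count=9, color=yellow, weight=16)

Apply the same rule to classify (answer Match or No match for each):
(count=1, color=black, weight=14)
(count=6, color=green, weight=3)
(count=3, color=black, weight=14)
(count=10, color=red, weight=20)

Every 'Match' example satisfies: color is red AND weight ≥ 5. None of the 'No match' examples do.
(count=1, color=black, weight=14) → color is black, weight = 14 → No match.
(count=6, color=green, weight=3) → color is green, weight = 3 → No match.
(count=3, color=black, weight=14) → color is black, weight = 14 → No match.
(count=10, color=red, weight=20) → color is red, weight = 20 → Match.

No match, No match, No match, Match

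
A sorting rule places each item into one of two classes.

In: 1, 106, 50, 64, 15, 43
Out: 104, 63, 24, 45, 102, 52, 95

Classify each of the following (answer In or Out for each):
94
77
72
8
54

Out, Out, Out, In, Out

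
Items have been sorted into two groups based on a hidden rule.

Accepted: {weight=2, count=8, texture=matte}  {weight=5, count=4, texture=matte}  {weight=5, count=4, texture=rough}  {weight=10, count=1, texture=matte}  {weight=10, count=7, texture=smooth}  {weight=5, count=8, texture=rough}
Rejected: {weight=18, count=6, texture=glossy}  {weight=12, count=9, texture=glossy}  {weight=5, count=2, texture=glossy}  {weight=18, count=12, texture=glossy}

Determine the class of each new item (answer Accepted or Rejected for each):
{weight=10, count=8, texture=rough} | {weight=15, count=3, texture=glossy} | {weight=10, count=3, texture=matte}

A rule that fits every label: texture is not glossy — true of each 'Accepted' example, false of each 'Rejected' one.

Accepted, Rejected, Accepted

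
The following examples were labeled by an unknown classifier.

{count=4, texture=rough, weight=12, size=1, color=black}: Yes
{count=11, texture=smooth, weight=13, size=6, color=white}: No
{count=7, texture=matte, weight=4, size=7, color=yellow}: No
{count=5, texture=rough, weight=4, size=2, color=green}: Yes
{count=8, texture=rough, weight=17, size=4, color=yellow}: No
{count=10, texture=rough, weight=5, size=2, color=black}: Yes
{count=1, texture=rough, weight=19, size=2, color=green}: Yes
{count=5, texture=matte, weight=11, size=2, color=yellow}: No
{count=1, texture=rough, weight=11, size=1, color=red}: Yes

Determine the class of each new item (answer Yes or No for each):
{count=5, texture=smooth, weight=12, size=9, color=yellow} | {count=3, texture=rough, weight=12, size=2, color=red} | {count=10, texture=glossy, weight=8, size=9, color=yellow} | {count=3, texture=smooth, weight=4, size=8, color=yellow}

'Yes' ⟺ texture is rough AND size ≤ 2.
No: {count=5, texture=smooth, weight=12, size=9, color=yellow}, since texture is smooth, size = 9.
Yes: {count=3, texture=rough, weight=12, size=2, color=red}, since texture is rough, size = 2.
No: {count=10, texture=glossy, weight=8, size=9, color=yellow}, since texture is glossy, size = 9.
No: {count=3, texture=smooth, weight=4, size=8, color=yellow}, since texture is smooth, size = 8.

No, Yes, No, No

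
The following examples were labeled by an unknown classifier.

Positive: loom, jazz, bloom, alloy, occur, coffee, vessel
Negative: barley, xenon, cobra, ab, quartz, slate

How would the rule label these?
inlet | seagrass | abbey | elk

The rule appears to be: has a double letter.

Negative, Positive, Positive, Negative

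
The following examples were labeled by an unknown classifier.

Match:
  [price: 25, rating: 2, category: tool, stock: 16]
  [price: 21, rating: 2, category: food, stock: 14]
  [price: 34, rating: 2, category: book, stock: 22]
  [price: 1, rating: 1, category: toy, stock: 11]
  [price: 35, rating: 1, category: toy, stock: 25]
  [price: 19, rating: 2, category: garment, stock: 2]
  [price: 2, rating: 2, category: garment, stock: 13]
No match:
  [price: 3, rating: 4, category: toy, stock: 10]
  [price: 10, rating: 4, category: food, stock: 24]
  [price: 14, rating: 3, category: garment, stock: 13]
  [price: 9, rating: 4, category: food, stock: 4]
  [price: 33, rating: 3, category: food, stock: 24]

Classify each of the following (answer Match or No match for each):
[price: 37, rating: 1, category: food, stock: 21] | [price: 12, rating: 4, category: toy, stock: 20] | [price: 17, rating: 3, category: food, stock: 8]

The classifier is using: rating ≤ 2.

Match, No match, No match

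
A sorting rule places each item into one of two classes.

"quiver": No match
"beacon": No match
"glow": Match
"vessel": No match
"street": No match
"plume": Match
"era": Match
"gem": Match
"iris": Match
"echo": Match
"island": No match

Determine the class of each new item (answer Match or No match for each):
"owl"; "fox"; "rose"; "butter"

Match, Match, Match, No match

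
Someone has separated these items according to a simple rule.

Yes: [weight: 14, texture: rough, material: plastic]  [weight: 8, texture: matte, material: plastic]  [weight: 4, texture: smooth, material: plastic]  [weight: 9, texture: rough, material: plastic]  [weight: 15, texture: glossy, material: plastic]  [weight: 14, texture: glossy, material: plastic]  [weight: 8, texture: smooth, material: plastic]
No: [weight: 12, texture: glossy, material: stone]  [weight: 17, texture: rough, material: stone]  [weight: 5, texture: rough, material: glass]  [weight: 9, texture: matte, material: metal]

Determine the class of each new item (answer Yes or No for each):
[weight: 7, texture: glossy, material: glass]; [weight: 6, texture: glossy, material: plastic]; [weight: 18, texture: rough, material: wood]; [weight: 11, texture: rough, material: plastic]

All 'Yes' examples share one property — material is plastic — and every 'No' example lacks it.
[weight: 7, texture: glossy, material: glass]: material is glass — does not fit, so No.
[weight: 6, texture: glossy, material: plastic]: material is plastic — matches, so Yes.
[weight: 18, texture: rough, material: wood]: material is wood — does not fit, so No.
[weight: 11, texture: rough, material: plastic]: material is plastic — matches, so Yes.

No, Yes, No, Yes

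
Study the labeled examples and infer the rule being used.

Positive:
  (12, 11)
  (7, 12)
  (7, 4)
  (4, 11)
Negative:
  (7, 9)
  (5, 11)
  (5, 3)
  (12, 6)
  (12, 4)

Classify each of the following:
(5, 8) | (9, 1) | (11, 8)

Positive, Negative, Positive

The distinguishing property — sum is odd — holds for all the 'Positive' cases and none of the 'Negative' cases.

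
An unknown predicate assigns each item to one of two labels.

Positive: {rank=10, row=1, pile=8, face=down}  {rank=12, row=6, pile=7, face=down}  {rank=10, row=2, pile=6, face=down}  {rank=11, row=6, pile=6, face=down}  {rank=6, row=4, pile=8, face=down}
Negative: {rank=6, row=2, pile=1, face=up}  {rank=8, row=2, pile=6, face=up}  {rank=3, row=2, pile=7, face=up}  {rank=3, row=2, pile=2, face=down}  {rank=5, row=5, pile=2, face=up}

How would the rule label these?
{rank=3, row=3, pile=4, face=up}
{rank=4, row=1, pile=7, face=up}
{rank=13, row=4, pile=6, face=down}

Every 'Positive' example satisfies: face is down AND pile ≥ 6. None of the 'Negative' examples do.

Negative, Negative, Positive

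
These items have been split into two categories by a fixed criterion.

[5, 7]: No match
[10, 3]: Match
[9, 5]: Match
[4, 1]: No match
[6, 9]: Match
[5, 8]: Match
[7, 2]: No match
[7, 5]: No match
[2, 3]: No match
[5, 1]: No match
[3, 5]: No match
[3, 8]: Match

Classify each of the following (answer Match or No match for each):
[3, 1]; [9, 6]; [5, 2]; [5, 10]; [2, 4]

One predicate separates the groups cleanly: max ≥ 8.
[3, 1] — max 3, hence No match. [9, 6] — max 9, hence Match. [5, 2] — max 5, hence No match. [5, 10] — max 10, hence Match. [2, 4] — max 4, hence No match.

No match, Match, No match, Match, No match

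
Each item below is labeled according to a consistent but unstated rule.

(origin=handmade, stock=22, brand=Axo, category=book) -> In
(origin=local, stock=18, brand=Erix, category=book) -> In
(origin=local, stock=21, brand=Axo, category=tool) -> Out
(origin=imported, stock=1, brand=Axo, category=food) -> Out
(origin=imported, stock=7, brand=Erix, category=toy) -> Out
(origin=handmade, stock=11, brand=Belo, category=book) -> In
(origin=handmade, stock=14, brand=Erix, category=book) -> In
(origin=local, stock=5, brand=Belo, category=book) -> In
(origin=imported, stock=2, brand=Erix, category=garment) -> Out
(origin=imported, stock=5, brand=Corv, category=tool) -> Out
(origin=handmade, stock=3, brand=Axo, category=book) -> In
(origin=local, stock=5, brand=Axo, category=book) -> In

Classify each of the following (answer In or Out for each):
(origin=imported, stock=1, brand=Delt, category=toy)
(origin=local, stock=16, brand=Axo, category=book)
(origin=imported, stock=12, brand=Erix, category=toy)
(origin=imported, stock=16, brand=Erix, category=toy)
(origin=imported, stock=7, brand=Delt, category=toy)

'In' ⟺ category is book.
(origin=imported, stock=1, brand=Delt, category=toy) — category is toy, hence Out.
(origin=local, stock=16, brand=Axo, category=book) — category is book, hence In.
(origin=imported, stock=12, brand=Erix, category=toy) — category is toy, hence Out.
(origin=imported, stock=16, brand=Erix, category=toy) — category is toy, hence Out.
(origin=imported, stock=7, brand=Delt, category=toy) — category is toy, hence Out.

Out, In, Out, Out, Out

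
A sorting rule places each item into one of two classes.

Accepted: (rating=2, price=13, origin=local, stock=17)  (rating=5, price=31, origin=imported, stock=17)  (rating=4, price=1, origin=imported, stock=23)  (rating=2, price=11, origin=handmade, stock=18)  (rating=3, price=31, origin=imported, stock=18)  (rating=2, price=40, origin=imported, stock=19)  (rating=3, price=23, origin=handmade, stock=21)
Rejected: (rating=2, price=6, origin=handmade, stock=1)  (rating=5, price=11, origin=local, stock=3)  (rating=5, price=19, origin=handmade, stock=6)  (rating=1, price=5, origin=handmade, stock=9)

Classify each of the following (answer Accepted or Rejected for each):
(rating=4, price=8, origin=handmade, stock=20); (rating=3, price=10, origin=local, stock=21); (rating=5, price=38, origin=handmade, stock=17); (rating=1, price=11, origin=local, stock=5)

Accepted, Accepted, Accepted, Rejected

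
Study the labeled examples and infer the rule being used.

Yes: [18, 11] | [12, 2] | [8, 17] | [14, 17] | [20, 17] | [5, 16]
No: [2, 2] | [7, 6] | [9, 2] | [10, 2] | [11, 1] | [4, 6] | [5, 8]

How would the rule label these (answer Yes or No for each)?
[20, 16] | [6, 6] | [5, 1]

Yes, No, No

The simplest hypothesis consistent with all the labels is: sum ≥ 14.
Yes: [20, 16], since 20+16 = 36.
No: [6, 6], since 6+6 = 12.
No: [5, 1], since 5+1 = 6.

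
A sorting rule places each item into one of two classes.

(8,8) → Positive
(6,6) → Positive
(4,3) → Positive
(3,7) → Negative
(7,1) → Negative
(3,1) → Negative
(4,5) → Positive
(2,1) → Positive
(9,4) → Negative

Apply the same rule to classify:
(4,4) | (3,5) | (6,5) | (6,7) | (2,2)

The pattern is that an item is 'Positive' exactly when: first is even.
(4,4): first 4 — fits, so Positive.
(3,5): first 3 — lacks this property, so Negative.
(6,5): first 6 — fits, so Positive.
(6,7): first 6 — fits, so Positive.
(2,2): first 2 — fits, so Positive.

Positive, Negative, Positive, Positive, Positive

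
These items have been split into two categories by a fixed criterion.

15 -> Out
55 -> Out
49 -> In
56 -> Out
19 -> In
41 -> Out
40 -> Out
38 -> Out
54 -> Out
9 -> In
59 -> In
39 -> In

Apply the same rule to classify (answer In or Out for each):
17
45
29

Comparing the two groups points to one rule — ends in digit 9.
Out: 17, since last digit 7.
Out: 45, since last digit 5.
In: 29, since last digit 9.

Out, Out, In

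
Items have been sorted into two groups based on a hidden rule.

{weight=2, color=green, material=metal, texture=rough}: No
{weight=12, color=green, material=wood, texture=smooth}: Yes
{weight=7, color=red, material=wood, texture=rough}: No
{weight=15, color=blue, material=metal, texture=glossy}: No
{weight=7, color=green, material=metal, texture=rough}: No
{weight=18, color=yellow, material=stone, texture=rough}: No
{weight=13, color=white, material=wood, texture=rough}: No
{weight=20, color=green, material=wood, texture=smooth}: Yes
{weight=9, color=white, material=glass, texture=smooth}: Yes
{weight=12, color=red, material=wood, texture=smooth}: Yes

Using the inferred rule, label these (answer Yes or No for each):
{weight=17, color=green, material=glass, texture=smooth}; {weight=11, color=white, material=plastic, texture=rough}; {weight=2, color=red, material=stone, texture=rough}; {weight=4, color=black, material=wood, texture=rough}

Yes, No, No, No

Checking candidate rules against both groups, what survives is: texture is smooth.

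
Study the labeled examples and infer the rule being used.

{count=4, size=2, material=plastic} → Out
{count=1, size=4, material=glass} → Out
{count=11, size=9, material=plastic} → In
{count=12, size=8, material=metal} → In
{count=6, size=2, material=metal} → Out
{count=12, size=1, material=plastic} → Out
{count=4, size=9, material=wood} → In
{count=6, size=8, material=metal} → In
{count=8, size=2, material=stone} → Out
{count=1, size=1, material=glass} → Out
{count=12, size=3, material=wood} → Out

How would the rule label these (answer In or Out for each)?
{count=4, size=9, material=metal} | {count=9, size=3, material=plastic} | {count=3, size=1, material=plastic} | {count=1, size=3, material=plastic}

Every 'In' example satisfies: size ≥ 8. None of the 'Out' examples do.
{count=4, size=9, material=metal}: size = 9, qualifies → In. {count=9, size=3, material=plastic}: size = 3, doesn't match → Out. {count=3, size=1, material=plastic}: size = 1, doesn't match → Out. {count=1, size=3, material=plastic}: size = 3, doesn't match → Out.

In, Out, Out, Out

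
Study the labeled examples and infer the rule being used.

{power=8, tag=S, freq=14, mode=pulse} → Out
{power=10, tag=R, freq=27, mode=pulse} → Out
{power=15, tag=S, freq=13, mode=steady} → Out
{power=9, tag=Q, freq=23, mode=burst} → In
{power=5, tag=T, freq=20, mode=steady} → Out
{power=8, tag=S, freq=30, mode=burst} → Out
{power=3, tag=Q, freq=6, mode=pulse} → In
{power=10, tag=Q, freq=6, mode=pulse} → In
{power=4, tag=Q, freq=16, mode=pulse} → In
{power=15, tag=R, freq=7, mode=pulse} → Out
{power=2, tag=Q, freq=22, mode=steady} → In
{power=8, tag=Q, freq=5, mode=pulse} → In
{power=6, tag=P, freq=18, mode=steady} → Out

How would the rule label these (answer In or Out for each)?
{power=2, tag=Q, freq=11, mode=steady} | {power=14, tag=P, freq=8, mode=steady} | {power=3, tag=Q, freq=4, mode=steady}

In, Out, In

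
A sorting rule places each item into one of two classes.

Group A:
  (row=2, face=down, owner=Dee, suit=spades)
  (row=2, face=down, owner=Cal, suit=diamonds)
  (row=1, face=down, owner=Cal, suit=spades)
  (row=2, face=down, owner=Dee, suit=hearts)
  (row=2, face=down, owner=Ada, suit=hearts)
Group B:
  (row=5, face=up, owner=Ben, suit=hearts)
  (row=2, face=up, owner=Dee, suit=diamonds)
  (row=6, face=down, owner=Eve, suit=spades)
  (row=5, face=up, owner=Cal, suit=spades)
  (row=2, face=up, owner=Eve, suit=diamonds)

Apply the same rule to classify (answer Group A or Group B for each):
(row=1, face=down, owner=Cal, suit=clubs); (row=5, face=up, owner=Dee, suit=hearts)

Group A, Group B

A rule that fits every label: face is down AND row ≤ 2 — true of each 'Group A' example, false of each 'Group B' one.
(row=1, face=down, owner=Cal, suit=clubs): Group A (face is down, row = 1).
(row=5, face=up, owner=Dee, suit=hearts): Group B (face is up, row = 5).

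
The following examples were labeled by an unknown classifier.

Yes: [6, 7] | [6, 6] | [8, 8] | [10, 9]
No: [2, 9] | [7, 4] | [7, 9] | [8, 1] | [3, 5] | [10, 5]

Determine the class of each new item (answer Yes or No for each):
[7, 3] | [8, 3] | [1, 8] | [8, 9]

No, No, No, Yes

'Yes' ⟺ |first − second| ≤ 1.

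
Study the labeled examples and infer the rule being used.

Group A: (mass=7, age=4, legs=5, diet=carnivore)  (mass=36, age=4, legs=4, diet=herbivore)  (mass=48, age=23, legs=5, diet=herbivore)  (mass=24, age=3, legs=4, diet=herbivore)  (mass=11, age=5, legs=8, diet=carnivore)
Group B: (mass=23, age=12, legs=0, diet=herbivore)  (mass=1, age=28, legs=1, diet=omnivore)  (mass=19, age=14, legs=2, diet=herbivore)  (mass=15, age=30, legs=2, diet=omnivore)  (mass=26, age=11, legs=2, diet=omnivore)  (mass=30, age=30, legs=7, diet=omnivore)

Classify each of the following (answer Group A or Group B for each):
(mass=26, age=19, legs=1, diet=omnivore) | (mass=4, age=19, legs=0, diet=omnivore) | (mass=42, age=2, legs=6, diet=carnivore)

All 'Group A' examples share one property — age ≤ 23 AND legs ≥ 4 — and every 'Group B' example lacks it.

Group B, Group B, Group A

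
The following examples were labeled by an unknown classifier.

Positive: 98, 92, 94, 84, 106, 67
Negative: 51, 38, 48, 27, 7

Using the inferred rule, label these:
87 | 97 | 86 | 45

The distinguishing property — at least 67 — holds for all the 'Positive' cases and none of the 'Negative' cases.

Positive, Positive, Positive, Negative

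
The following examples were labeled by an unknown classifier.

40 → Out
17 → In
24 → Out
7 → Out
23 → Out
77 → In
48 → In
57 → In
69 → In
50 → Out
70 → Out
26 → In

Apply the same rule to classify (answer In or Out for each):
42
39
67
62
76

Out, In, In, In, In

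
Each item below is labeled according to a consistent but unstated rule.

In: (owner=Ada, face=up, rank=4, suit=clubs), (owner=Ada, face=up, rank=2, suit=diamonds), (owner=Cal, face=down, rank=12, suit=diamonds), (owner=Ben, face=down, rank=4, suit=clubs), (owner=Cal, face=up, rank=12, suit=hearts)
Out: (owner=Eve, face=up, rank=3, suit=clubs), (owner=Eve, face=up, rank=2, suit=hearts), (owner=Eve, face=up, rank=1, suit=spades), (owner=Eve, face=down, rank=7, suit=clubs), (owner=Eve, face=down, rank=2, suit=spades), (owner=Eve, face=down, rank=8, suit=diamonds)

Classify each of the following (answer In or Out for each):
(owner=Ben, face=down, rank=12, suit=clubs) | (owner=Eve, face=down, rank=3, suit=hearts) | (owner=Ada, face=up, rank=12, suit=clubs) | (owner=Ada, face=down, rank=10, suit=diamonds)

A rule that fits every label: owner is not Eve — true of each 'In' example, false of each 'Out' one.

In, Out, In, In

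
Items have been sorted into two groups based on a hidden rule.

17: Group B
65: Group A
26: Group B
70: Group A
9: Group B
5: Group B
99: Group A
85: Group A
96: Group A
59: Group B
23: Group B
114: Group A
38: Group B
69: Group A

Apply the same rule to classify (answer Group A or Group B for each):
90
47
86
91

One predicate separates the groups cleanly: at least 65.
90 → 90 ≥ 65 → Group A.
47 → 47 < 65 → Group B.
86 → 86 ≥ 65 → Group A.
91 → 91 ≥ 65 → Group A.

Group A, Group B, Group A, Group A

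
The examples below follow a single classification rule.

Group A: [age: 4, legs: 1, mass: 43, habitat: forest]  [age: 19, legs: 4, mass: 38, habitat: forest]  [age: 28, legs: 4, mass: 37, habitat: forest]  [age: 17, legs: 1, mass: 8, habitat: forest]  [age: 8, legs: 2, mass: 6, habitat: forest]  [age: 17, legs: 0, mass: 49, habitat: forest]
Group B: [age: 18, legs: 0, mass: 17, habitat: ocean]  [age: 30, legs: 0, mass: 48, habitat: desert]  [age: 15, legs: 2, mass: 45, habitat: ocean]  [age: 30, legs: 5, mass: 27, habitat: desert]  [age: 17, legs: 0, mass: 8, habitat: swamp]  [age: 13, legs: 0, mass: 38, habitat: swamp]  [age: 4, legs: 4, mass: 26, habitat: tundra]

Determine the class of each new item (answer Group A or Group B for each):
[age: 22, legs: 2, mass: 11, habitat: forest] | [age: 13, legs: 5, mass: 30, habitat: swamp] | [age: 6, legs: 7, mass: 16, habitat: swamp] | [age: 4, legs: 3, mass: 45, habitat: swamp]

The common property of the 'Group A' items is: habitat is forest. No 'Group B' item has it.

Group A, Group B, Group B, Group B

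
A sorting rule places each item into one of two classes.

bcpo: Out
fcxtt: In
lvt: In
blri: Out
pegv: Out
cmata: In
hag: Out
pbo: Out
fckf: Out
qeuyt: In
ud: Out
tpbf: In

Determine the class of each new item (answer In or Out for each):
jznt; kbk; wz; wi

In, Out, Out, Out

The simplest hypothesis consistent with all the labels is: contains 't'.
jznt: In (has 't'). kbk: Out (no 't'). wz: Out (no 't'). wi: Out (no 't').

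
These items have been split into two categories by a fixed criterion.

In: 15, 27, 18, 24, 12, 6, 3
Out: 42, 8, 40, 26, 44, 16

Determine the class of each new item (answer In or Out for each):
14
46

All 'In' examples share one property — multiple of 3 AND at most 27 — and every 'Out' example lacks it.

Out, Out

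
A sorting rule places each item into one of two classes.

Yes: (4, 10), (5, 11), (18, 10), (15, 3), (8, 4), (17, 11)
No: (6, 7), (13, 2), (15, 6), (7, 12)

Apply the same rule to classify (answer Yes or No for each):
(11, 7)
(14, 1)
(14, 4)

Yes, No, Yes

The distinguishing property — sum is even — holds for all the 'Yes' cases and none of the 'No' cases.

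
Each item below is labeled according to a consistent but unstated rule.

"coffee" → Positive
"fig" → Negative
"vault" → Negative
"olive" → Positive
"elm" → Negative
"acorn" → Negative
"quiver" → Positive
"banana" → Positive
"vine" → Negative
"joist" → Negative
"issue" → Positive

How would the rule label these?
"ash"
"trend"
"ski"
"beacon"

Negative, Negative, Negative, Positive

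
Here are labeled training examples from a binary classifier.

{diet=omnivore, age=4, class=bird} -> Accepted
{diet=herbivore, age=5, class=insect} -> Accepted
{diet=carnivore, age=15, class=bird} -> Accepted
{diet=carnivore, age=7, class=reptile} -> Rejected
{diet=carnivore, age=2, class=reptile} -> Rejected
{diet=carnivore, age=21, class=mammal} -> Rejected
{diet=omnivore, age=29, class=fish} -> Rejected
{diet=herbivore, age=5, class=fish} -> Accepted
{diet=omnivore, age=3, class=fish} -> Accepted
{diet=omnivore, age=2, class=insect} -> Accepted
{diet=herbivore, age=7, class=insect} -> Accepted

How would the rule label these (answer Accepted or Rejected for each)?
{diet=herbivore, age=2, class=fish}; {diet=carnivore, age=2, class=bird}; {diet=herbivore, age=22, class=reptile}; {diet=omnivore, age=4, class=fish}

Accepted, Accepted, Rejected, Accepted

One predicate separates the groups cleanly: class is not reptile AND age ≤ 15.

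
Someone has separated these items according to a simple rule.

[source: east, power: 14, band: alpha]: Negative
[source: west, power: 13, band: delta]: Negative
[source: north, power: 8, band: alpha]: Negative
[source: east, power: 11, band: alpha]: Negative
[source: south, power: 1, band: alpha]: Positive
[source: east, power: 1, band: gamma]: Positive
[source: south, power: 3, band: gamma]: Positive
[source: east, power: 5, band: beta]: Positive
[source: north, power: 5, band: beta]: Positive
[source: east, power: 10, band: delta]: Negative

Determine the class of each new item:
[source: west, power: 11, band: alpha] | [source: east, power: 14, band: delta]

One predicate separates the groups cleanly: power ≤ 5.
[source: west, power: 11, band: alpha] → power = 11 → Negative.
[source: east, power: 14, band: delta] → power = 14 → Negative.

Negative, Negative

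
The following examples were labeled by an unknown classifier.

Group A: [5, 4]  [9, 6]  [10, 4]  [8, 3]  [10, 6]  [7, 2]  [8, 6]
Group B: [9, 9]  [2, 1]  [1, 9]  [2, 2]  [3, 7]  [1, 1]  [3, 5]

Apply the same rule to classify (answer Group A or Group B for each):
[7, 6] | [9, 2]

Group A, Group A

All 'Group A' examples share one property — first > second AND sum ≥ 4 — and every 'Group B' example lacks it.
[7, 6] → 7 > 6, 7+6 = 13 → Group A. [9, 2] → 9 > 2, 9+2 = 11 → Group A.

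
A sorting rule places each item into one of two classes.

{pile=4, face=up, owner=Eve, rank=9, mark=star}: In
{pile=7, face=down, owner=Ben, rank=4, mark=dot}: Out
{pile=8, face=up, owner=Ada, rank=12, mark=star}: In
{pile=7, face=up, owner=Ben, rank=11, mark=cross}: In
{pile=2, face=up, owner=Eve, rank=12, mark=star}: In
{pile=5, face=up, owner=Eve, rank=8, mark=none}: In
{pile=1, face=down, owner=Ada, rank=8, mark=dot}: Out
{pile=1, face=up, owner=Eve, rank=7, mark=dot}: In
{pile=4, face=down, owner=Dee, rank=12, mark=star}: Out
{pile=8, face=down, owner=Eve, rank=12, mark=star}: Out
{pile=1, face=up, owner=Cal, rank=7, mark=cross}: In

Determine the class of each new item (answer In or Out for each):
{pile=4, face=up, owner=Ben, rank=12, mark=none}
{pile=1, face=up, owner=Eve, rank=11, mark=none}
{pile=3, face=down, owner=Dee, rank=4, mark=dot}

All 'In' examples share one property — face is up — and every 'Out' example lacks it.
{pile=4, face=up, owner=Ben, rank=12, mark=none} — face is up, hence In. {pile=1, face=up, owner=Eve, rank=11, mark=none} — face is up, hence In. {pile=3, face=down, owner=Dee, rank=4, mark=dot} — face is down, hence Out.

In, In, Out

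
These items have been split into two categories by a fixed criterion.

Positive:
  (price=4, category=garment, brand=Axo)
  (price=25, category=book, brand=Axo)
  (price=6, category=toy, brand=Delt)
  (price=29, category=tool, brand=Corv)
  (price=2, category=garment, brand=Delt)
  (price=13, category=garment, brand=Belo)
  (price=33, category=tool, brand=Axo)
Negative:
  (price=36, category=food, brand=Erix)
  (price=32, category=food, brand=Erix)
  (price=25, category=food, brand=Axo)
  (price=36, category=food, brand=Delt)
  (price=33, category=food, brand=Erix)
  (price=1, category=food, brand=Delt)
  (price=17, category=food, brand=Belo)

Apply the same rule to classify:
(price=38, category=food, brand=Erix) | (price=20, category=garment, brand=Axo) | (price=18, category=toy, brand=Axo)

Negative, Positive, Positive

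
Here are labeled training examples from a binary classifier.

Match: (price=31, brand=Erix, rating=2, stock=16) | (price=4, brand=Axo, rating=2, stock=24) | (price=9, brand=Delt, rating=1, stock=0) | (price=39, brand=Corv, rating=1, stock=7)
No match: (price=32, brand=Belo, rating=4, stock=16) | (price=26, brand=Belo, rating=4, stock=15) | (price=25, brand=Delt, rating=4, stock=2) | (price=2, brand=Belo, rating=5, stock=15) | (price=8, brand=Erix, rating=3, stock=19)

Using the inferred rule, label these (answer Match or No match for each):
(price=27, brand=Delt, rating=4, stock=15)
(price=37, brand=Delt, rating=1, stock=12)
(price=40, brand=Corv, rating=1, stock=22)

No match, Match, Match

The rule appears to be: rating ≤ 2.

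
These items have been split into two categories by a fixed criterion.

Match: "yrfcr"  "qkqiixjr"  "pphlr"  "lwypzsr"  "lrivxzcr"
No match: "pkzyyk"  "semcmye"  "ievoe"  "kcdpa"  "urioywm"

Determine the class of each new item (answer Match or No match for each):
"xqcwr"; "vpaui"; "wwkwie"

The distinguishing property — ends with 'r' — holds for all the 'Match' cases and none of the 'No match' cases.

Match, No match, No match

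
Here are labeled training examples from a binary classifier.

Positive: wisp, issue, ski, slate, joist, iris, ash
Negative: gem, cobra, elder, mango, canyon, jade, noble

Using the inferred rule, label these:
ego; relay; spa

One predicate separates the groups cleanly: contains 's'.
ego → no 's' → Negative. relay → no 's' → Negative. spa → has 's' → Positive.

Negative, Negative, Positive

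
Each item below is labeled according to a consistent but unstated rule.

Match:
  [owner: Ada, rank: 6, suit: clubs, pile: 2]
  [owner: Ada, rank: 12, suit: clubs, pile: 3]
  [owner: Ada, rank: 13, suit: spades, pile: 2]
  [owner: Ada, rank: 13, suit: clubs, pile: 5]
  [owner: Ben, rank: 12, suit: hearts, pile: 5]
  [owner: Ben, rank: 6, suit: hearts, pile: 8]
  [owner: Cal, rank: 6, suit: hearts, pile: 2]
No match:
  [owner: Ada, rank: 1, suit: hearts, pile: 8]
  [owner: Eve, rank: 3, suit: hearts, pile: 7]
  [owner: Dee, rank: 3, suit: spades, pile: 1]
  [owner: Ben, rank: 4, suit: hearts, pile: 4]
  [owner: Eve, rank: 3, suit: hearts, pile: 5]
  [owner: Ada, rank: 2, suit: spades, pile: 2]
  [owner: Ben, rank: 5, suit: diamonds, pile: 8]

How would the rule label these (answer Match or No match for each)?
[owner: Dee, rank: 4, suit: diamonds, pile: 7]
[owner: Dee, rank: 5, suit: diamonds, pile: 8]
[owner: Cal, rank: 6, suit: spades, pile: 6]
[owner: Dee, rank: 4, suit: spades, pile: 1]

A rule that fits every label: rank ≥ 6 — true of each 'Match' example, false of each 'No match' one.

No match, No match, Match, No match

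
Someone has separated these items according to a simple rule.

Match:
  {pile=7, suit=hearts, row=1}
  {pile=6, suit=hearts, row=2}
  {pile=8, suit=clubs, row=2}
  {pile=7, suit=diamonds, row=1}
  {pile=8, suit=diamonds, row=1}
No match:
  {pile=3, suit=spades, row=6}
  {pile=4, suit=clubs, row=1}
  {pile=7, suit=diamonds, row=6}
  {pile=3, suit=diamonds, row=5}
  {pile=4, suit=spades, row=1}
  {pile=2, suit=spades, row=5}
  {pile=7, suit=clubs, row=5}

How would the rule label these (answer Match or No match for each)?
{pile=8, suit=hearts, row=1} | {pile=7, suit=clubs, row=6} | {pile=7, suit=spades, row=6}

A rule that fits every label: row ≤ 2 AND pile ≥ 6 — true of each 'Match' example, false of each 'No match' one.

Match, No match, No match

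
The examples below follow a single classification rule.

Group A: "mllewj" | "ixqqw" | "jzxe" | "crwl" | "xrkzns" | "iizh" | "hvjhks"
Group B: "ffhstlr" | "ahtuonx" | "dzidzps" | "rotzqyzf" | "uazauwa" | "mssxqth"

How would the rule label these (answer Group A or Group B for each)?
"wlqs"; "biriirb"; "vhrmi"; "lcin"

The common property of the 'Group A' items is: length ≤ 6. No 'Group B' item has it.
"wlqs" — length 4, hence Group A. "biriirb" — length 7, hence Group B. "vhrmi" — length 5, hence Group A. "lcin" — length 4, hence Group A.

Group A, Group B, Group A, Group A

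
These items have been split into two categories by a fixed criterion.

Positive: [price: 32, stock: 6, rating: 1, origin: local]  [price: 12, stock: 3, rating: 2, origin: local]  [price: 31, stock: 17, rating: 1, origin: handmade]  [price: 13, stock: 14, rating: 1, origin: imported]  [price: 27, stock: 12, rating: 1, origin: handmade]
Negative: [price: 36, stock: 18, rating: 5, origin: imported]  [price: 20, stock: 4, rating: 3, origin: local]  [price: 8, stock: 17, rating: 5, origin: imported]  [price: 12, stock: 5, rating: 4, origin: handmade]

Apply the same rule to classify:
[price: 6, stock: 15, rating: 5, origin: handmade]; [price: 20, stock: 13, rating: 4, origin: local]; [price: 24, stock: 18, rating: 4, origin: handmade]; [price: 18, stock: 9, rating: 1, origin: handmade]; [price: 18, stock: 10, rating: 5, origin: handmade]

Negative, Negative, Negative, Positive, Negative

The classifier is using: rating ≤ 2.
[price: 6, stock: 15, rating: 5, origin: handmade]: Negative (rating = 5).
[price: 20, stock: 13, rating: 4, origin: local]: Negative (rating = 4).
[price: 24, stock: 18, rating: 4, origin: handmade]: Negative (rating = 4).
[price: 18, stock: 9, rating: 1, origin: handmade]: Positive (rating = 1).
[price: 18, stock: 10, rating: 5, origin: handmade]: Negative (rating = 5).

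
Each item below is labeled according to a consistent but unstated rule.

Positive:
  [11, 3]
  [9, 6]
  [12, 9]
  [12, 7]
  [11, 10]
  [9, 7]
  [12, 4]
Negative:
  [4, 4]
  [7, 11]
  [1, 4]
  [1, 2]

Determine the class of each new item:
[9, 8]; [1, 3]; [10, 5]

The distinguishing property — first > second — holds for all the 'Positive' cases and none of the 'Negative' cases.
[9, 8] — 9 > 8, hence Positive.
[1, 3] — 1 < 3, hence Negative.
[10, 5] — 10 > 5, hence Positive.

Positive, Negative, Positive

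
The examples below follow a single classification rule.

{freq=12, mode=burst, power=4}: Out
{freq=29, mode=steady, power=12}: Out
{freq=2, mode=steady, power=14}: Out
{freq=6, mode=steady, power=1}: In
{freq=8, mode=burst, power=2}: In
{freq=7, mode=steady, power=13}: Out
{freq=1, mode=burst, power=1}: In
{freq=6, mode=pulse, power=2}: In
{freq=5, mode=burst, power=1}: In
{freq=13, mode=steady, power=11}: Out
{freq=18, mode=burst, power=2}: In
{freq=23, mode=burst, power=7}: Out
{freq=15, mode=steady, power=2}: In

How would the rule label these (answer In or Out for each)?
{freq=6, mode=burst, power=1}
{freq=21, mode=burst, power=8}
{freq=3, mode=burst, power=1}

In, Out, In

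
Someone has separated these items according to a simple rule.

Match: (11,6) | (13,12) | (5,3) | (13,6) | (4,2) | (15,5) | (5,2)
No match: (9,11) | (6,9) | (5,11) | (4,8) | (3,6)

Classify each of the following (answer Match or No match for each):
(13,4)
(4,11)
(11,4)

Match, No match, Match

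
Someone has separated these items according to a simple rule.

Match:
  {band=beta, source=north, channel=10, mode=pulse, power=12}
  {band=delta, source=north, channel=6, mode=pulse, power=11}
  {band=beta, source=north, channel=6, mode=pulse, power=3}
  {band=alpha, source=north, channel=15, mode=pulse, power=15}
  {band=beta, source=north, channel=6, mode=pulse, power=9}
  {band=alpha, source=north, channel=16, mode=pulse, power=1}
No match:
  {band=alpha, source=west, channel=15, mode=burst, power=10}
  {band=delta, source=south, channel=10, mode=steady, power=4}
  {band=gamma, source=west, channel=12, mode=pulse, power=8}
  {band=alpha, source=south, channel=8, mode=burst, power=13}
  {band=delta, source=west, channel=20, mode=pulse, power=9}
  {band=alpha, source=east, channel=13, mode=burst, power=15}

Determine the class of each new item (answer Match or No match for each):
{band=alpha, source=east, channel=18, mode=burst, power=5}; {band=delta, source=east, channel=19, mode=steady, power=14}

No match, No match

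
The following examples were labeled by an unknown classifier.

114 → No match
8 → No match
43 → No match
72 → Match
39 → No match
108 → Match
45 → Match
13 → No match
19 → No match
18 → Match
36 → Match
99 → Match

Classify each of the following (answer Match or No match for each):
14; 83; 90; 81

No match, No match, Match, Match

Comparing the two groups points to one rule — multiple of 9.
14 → 14 = 9·1 + 5 → No match.
83 → 83 = 9·9 + 2 → No match.
90 → 90 = 9·10 → Match.
81 → 81 = 9·9 → Match.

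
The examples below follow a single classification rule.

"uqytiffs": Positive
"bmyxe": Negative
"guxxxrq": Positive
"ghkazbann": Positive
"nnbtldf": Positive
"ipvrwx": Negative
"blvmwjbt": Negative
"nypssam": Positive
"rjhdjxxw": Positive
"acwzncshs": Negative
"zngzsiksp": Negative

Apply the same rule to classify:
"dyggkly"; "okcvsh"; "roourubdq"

The distinguishing property — has a double letter — holds for all the 'Positive' cases and none of the 'Negative' cases.
"dyggkly": 'gg' doubled, meets the rule → Positive.
"okcvsh": no doubled letter, does not pass → Negative.
"roourubdq": 'oo' doubled, meets the rule → Positive.

Positive, Negative, Positive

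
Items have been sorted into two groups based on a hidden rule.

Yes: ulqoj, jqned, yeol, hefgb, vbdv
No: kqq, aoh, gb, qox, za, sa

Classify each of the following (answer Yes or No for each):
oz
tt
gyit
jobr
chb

One predicate separates the groups cleanly: length ≥ 4.
oz — length 2, hence No.
tt — length 2, hence No.
gyit — length 4, hence Yes.
jobr — length 4, hence Yes.
chb — length 3, hence No.

No, No, Yes, Yes, No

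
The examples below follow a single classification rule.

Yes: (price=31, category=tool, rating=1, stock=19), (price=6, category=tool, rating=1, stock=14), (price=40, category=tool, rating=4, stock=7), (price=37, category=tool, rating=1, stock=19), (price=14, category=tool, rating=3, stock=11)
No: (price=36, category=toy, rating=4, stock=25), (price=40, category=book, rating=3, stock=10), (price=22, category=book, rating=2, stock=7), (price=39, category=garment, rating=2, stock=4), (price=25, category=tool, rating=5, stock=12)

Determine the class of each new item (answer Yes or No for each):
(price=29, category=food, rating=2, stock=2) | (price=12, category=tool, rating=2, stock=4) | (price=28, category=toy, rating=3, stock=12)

No, Yes, No

The pattern is that an item is 'Yes' exactly when: category is tool AND rating ≤ 4.
(price=29, category=food, rating=2, stock=2): category is food, rating = 2 — does not pass, so No. (price=12, category=tool, rating=2, stock=4): category is tool, rating = 2 — checks out, so Yes. (price=28, category=toy, rating=3, stock=12): category is toy, rating = 3 — does not pass, so No.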